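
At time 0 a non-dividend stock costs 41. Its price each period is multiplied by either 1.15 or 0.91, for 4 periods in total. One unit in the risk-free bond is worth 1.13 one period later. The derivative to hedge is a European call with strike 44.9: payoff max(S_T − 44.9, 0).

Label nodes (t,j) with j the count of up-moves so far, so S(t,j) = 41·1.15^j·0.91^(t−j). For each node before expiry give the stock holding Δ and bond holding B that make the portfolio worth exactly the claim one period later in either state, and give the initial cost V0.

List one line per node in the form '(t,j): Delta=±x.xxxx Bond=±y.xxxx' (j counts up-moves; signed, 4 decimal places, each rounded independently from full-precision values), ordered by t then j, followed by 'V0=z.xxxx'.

(0,0): Delta=0.9871 Bond=-26.9962
(1,0): Delta=0.8703 Bond=-26.1484
(1,1): Delta=0.9955 Bond=-30.9019
(2,0): Delta=0.0002 Bond=-0.0045
(2,1): Delta=0.9329 Bond=-32.2334
(2,2): Delta=1.0000 Bond=-35.1633
(3,0): Delta=0.0000 Bond=0.0000
(3,1): Delta=0.0002 Bond=-0.0055
(3,2): Delta=1.0000 Bond=-39.7345
(3,3): Delta=1.0000 Bond=-39.7345
V0=13.4747

Since d<R<u, set p* = (R−d)/(u−d) = 0.9167; price each node as the discounted p*-expectation of its children.
Terminal values V(4,·): V(4,0)=0.0000, V(4,1)=0.0000, V(4,2)=0.0017, V(4,3)=11.8438, V(4,4)=26.8093
Node (3,0) S=30.8964: V=(p*·0.0000+(1−p*)·0.0000)/1.13=0.0000; Δ=(0.0000−0.0000)/(35.5309−28.1157)=0.0000; B=V−Δ·S=0.0000
Node (3,1) S=39.0449: V=(p*·0.0017+(1−p*)·0.0000)/1.13=0.0013; Δ=(0.0017−0.0000)/(44.9017−35.5309)=0.0002; B=V−Δ·S=-0.0055
Node (3,2) S=49.3425: V=(p*·11.8438+(1−p*)·0.0017)/1.13=9.6080; Δ=(11.8438−0.0017)/(56.7438−44.9017)=1.0000; B=V−Δ·S=-39.7345
Node (3,3) S=62.3559: V=(p*·26.8093+(1−p*)·11.8438)/1.13=22.6214; Δ=(26.8093−11.8438)/(71.7093−56.7438)=1.0000; B=V−Δ·S=-39.7345
Node (2,0) S=33.9521: V=(p*·0.0013+(1−p*)·0.0000)/1.13=0.0011; Δ=(0.0013−0.0000)/(39.0449−30.8964)=0.0002; B=V−Δ·S=-0.0045
Node (2,1) S=42.9065: V=(p*·9.6080+(1−p*)·0.0013)/1.13=7.7942; Δ=(9.6080−0.0013)/(49.3425−39.0449)=0.9329; B=V−Δ·S=-32.2334
Node (2,2) S=54.2225: V=(p*·22.6214+(1−p*)·9.6080)/1.13=19.0592; Δ=(22.6214−9.6080)/(62.3559−49.3425)=1.0000; B=V−Δ·S=-35.1633
Node (1,0) S=37.3100: V=(p*·7.7942+(1−p*)·0.0011)/1.13=6.3228; Δ=(7.7942−0.0011)/(42.9065−33.9521)=0.8703; B=V−Δ·S=-26.1484
Node (1,1) S=47.1500: V=(p*·19.0592+(1−p*)·7.7942)/1.13=16.0358; Δ=(19.0592−7.7942)/(54.2225−42.9065)=0.9955; B=V−Δ·S=-30.9019
Node (0,0) S=41.0000: V=(p*·16.0358+(1−p*)·6.3228)/1.13=13.4747; Δ=(16.0358−6.3228)/(47.1500−37.3100)=0.9871; B=V−Δ·S=-26.9962
Self-financing check: at every node Δ·S+B equals the discounted successor values.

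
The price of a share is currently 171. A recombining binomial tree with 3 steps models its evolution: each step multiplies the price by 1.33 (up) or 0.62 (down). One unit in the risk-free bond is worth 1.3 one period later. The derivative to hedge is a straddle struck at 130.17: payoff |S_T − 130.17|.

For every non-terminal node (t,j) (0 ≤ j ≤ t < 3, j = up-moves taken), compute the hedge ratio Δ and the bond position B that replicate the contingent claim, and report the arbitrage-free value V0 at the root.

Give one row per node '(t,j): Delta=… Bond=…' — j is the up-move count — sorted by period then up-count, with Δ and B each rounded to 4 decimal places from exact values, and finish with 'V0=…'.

(0,0): Delta=0.9655 Bond=-53.1377
(1,0): Delta=0.1230 Bond=20.2427
(1,1): Delta=0.9828 Bond=-73.0197
(2,0): Delta=-1.0000 Bond=100.1308
(2,1): Delta=0.1461 Bond=23.0590
(2,2): Delta=1.0000 Bond=-100.1308
V0=111.9568

Since d<R<u, set p* = (R−d)/(u−d) = 0.9577; price each node as the discounted p*-expectation of its children.
At expiry t=3: V(3,0)=89.4159, V(3,1)=42.7459, V(3,2)=57.3688, V(3,3)=272.1309
Node (2,0) S=65.7324: V=(p*·42.7459+(1−p*)·89.4159)/1.3=34.3984; Δ=(42.7459−89.4159)/(87.4241−40.7541)=-1.0000; B=V−Δ·S=100.1308
Node (2,1) S=141.0066: V=(p*·57.3688+(1−p*)·42.7459)/1.3=43.6545; Δ=(57.3688−42.7459)/(187.5388−87.4241)=0.1461; B=V−Δ·S=23.0590
Node (2,2) S=302.4819: V=(p*·272.1309+(1−p*)·57.3688)/1.3=202.3511; Δ=(272.1309−57.3688)/(402.3009−187.5388)=1.0000; B=V−Δ·S=-100.1308
Node (1,0) S=106.0200: V=(p*·43.6545+(1−p*)·34.3984)/1.3=33.2796; Δ=(43.6545−34.3984)/(141.0066−65.7324)=0.1230; B=V−Δ·S=20.2427
Node (1,1) S=227.4300: V=(p*·202.3511+(1−p*)·43.6545)/1.3=150.4966; Δ=(202.3511−43.6545)/(302.4819−141.0066)=0.9828; B=V−Δ·S=-73.0197
Node (0,0) S=171.0000: V=(p*·150.4966+(1−p*)·33.2796)/1.3=111.9568; Δ=(150.4966−33.2796)/(227.4300−106.0200)=0.9655; B=V−Δ·S=-53.1377
Root portfolio cost Δ·171+B reproduces V0=111.9568.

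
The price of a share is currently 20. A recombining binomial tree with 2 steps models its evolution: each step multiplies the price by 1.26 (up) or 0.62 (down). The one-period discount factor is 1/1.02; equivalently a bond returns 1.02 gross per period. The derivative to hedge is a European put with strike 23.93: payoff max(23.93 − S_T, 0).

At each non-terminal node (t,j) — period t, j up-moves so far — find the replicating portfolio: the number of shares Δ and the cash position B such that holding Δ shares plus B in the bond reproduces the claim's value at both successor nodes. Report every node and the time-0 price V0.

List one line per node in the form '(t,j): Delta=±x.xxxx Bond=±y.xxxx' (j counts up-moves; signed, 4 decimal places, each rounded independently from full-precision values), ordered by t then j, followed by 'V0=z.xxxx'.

(0,0): Delta=-0.6256 Bond=18.4487
(1,0): Delta=-1.0000 Bond=23.4608
(1,1): Delta=-0.5150 Bond=16.0318
V0=5.9376

No-arbitrage ⇒ martingale measure with p* = (R−d)/(u−d) = 0.6250.
Terminal values V(2,·): V(2,0)=16.2420, V(2,1)=8.3060, V(2,2)=0.0000
Node (1,0) S=12.4000: V=(p*·8.3060+(1−p*)·16.2420)/1.02=11.0608; Δ=(8.3060−16.2420)/(15.6240−7.6880)=-1.0000; B=V−Δ·S=23.4608
Node (1,1) S=25.2000: V=(p*·0.0000+(1−p*)·8.3060)/1.02=3.0537; Δ=(0.0000−8.3060)/(31.7520−15.6240)=-0.5150; B=V−Δ·S=16.0318
Node (0,0) S=20.0000: V=(p*·3.0537+(1−p*)·11.0608)/1.02=5.9376; Δ=(3.0537−11.0608)/(25.2000−12.4000)=-0.6256; B=V−Δ·S=18.4487
Each (Δ,B) replicates both successor values, so the strategy is self-financing and V0 is arbitrage-free.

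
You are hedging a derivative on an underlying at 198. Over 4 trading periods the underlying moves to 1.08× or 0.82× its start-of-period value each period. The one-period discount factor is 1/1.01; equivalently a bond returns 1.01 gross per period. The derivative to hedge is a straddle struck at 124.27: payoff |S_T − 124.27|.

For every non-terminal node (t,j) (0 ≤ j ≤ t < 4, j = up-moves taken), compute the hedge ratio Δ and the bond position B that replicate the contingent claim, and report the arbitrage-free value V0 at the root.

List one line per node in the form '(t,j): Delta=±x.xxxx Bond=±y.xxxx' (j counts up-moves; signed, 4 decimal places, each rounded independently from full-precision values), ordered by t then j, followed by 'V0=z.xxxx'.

(0,0): Delta=0.9410 Bond=-106.6843
(1,0): Delta=0.7881 Bond=-82.9328
(1,1): Delta=0.9837 Bond=-116.8948
(2,0): Delta=0.2967 Bond=-18.3419
(2,1): Delta=0.9256 Bond=-107.8644
(2,2): Delta=1.0000 Bond=-121.8214
(3,0): Delta=-1.0000 Bond=123.0396
(3,1): Delta=0.6595 Bond=-70.6809
(3,2): Delta=1.0000 Bond=-123.0396
(3,3): Delta=1.0000 Bond=-123.0396
V0=79.6278

The replicating-portfolio and risk-neutral prices coincide; use p* = (1.01−0.82)/(1.08−0.82) = 0.7308 for the latter.
At expiry t=4: V(4,0)=34.7499, V(4,1)=6.3655, V(4,2)=31.0189, V(4,3)=80.2568, V(4,4)=145.1068
(3,0): S=109.1709. Δ = (V_up−V_dn)/(S_up−S_dn) = (6.3655−34.7499)/(117.9045−89.5201) = -1.0000. V = [p*·6.3655 + (1−p*)·34.7499]/1.01 = 13.8687. B = V − Δ·S = 123.0396.
(3,1): S=143.7860. Δ = (V_up−V_dn)/(S_up−S_dn) = (31.0189−6.3655)/(155.2889−117.9045) = 0.6595. V = [p*·31.0189 + (1−p*)·6.3655]/1.01 = 24.1400. B = V − Δ·S = -70.6809.
(3,2): S=189.3767. Δ = (V_up−V_dn)/(S_up−S_dn) = (80.2568−31.0189)/(204.5268−155.2889) = 1.0000. V = [p*·80.2568 + (1−p*)·31.0189]/1.01 = 66.3371. B = V − Δ·S = -123.0396.
(3,3): S=249.4230. Δ = (V_up−V_dn)/(S_up−S_dn) = (145.1068−80.2568)/(269.3768−204.5268) = 1.0000. V = [p*·145.1068 + (1−p*)·80.2568]/1.01 = 126.3834. B = V − Δ·S = -123.0396.
(2,0): S=133.1352. Δ = (V_up−V_dn)/(S_up−S_dn) = (24.1400−13.8687)/(143.7860−109.1709) = 0.2967. V = [p*·24.1400 + (1−p*)·13.8687]/1.01 = 21.1631. B = V − Δ·S = -18.3419.
(2,1): S=175.3488. Δ = (V_up−V_dn)/(S_up−S_dn) = (66.3371−24.1400)/(189.3767−143.7860) = 0.9256. V = [p*·66.3371 + (1−p*)·24.1400]/1.01 = 54.4320. B = V − Δ·S = -107.8644.
(2,2): S=230.9472. Δ = (V_up−V_dn)/(S_up−S_dn) = (126.3834−66.3371)/(249.4230−189.3767) = 1.0000. V = [p*·126.3834 + (1−p*)·66.3371]/1.01 = 109.1258. B = V − Δ·S = -121.8214.
(1,0): S=162.3600. Δ = (V_up−V_dn)/(S_up−S_dn) = (54.4320−21.1631)/(175.3488−133.1352) = 0.7881. V = [p*·54.4320 + (1−p*)·21.1631]/1.01 = 45.0248. B = V − Δ·S = -82.9328.
(1,1): S=213.8400. Δ = (V_up−V_dn)/(S_up−S_dn) = (109.1258−54.4320)/(230.9472−175.3488) = 0.9837. V = [p*·109.1258 + (1−p*)·54.4320]/1.01 = 93.4659. B = V − Δ·S = -116.8948.
(0,0): S=198.0000. Δ = (V_up−V_dn)/(S_up−S_dn) = (93.4659−45.0248)/(213.8400−162.3600) = 0.9410. V = [p*·93.4659 + (1−p*)·45.0248]/1.01 = 79.6278. B = V − Δ·S = -106.6843.
Each (Δ,B) replicates both successor values, so the strategy is self-financing and V0 is arbitrage-free.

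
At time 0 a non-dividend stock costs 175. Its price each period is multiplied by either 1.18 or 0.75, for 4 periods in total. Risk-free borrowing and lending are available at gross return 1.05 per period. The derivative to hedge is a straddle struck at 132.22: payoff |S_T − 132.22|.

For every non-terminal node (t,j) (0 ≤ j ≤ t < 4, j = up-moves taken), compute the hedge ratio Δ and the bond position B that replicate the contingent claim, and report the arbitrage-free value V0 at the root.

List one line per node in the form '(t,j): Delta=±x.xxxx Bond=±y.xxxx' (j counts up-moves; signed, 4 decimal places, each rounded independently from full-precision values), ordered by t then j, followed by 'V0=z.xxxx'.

(0,0): Delta=0.7818 Bond=-63.8065
(1,0): Delta=0.2952 Bond=-3.1313
(1,1): Delta=0.9158 Bond=-94.6719
(2,0): Delta=-0.8479 Bond=109.2336
(2,1): Delta=0.6100 Bond=-52.0472
(2,2): Delta=1.0000 Bond=-119.9274
(3,0): Delta=-1.0000 Bond=125.9238
(3,1): Delta=-0.8060 Bond=109.8295
(3,2): Delta=1.0000 Bond=-125.9238
(3,3): Delta=1.0000 Bond=-125.9238
V0=73.0015

Risk-neutral probability p* = (R−d)/(u−d) = (1.05−0.75)/(1.18−0.75) = 0.6977.
Payoff layer (t=4): V(4,0)=76.8489, V(4,1)=45.1028, V(4,2)=4.8444, V(4,3)=83.4279, V(4,4)=207.0661
Node (3,0) S=73.8281: V=(p*·45.1028+(1−p*)·76.8489)/1.05=52.0957; Δ=(45.1028−76.8489)/(87.1172−55.3711)=-1.0000; B=V−Δ·S=125.9238
Node (3,1) S=116.1562: V=(p*·4.8444+(1−p*)·45.1028)/1.05=16.2053; Δ=(4.8444−45.1028)/(137.0644−87.1172)=-0.8060; B=V−Δ·S=109.8295
Node (3,2) S=182.7525: V=(p*·83.4279+(1−p*)·4.8444)/1.05=56.8287; Δ=(83.4279−4.8444)/(215.6479−137.0644)=1.0000; B=V−Δ·S=-125.9238
Node (3,3) S=287.5306: V=(p*·207.0661+(1−p*)·83.4279)/1.05=161.6068; Δ=(207.0661−83.4279)/(339.2861−215.6479)=1.0000; B=V−Δ·S=-125.9238
Node (2,0) S=98.4375: V=(p*·16.2053+(1−p*)·52.0957)/1.05=25.7675; Δ=(16.2053−52.0957)/(116.1562−73.8281)=-0.8479; B=V−Δ·S=109.2336
Node (2,1) S=154.8750: V=(p*·56.8287+(1−p*)·16.2053)/1.05=42.4259; Δ=(56.8287−16.2053)/(182.7525−116.1562)=0.6100; B=V−Δ·S=-52.0472
Node (2,2) S=243.6700: V=(p*·161.6068+(1−p*)·56.8287)/1.05=123.7426; Δ=(161.6068−56.8287)/(287.5306−182.7525)=1.0000; B=V−Δ·S=-119.9274
Node (1,0) S=131.2500: V=(p*·42.4259+(1−p*)·25.7675)/1.05=35.6092; Δ=(42.4259−25.7675)/(154.8750−98.4375)=0.2952; B=V−Δ·S=-3.1313
Node (1,1) S=206.5000: V=(p*·123.7426+(1−p*)·42.4259)/1.05=94.4366; Δ=(123.7426−42.4259)/(243.6700−154.8750)=0.9158; B=V−Δ·S=-94.6719
Node (0,0) S=175.0000: V=(p*·94.4366+(1−p*)·35.6092)/1.05=73.0015; Δ=(94.4366−35.6092)/(206.5000−131.2500)=0.7818; B=V−Δ·S=-63.8065
The time-0 hedge costs 73.0015, which is the no-arbitrage price.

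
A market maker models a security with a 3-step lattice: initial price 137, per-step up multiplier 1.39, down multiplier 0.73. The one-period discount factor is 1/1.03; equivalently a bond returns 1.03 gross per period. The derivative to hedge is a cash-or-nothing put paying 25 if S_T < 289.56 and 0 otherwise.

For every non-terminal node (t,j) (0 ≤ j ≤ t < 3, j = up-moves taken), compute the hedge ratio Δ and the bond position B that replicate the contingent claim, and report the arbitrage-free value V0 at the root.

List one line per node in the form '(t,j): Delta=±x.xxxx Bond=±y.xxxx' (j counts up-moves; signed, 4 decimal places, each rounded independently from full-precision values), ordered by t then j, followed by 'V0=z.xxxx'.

(0,0): Delta=-0.0538 Bond=28.1069
(1,0): Delta=0.0000 Bond=23.5649
(1,1): Delta=-0.0878 Bond=35.4123
(2,0): Delta=0.0000 Bond=24.2718
(2,1): Delta=0.0000 Bond=24.2718
(2,2): Delta=-0.1431 Bond=51.1180
V0=20.7299

No-arbitrage ⇒ martingale measure with p* = (R−d)/(u−d) = 0.4545.
Terminal values V(3,·): V(3,0)=25.0000, V(3,1)=25.0000, V(3,2)=25.0000, V(3,3)=0.0000
Node (2,0) S=73.0073: V=(p*·25.0000+(1−p*)·25.0000)/1.03=24.2718; Δ=(25.0000−25.0000)/(101.4801−53.2953)=0.0000; B=V−Δ·S=24.2718
Node (2,1) S=139.0139: V=(p*·25.0000+(1−p*)·25.0000)/1.03=24.2718; Δ=(25.0000−25.0000)/(193.2293−101.4801)=0.0000; B=V−Δ·S=24.2718
Node (2,2) S=264.6977: V=(p*·0.0000+(1−p*)·25.0000)/1.03=13.2392; Δ=(0.0000−25.0000)/(367.9298−193.2293)=-0.1431; B=V−Δ·S=51.1180
Node (1,0) S=100.0100: V=(p*·24.2718+(1−p*)·24.2718)/1.03=23.5649; Δ=(24.2718−24.2718)/(139.0139−73.0073)=0.0000; B=V−Δ·S=23.5649
Node (1,1) S=190.4300: V=(p*·13.2392+(1−p*)·24.2718)/1.03=18.6961; Δ=(13.2392−24.2718)/(264.6977−139.0139)=-0.0878; B=V−Δ·S=35.4123
Node (0,0) S=137.0000: V=(p*·18.6961+(1−p*)·23.5649)/1.03=20.7299; Δ=(18.6961−23.5649)/(190.4300−100.0100)=-0.0538; B=V−Δ·S=28.1069
Self-financing check: at every node Δ·S+B equals the discounted successor values.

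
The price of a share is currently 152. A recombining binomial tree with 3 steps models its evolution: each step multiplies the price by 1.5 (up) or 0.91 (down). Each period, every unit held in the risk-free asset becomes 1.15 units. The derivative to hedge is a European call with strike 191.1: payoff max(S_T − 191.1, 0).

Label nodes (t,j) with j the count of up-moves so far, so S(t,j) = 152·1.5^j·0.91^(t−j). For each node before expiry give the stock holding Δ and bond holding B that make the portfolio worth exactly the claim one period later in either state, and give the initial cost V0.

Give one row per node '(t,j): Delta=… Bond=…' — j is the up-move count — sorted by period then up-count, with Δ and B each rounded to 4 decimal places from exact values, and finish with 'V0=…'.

(0,0): Delta=0.7703 Bond=-79.5832
(1,0): Delta=0.5206 Bond=-56.9860
(1,1): Delta=0.9912 Bond=-141.8839
(2,0): Delta=0.0000 Bond=0.0000
(2,1): Delta=0.9813 Bond=-161.1042
(2,2): Delta=1.0000 Bond=-166.1739
V0=37.5047

No-arbitrage ⇒ martingale measure with p* = (R−d)/(u−d) = 0.4068.
At expiry t=3: V(3,0)=0.0000, V(3,1)=0.0000, V(3,2)=120.1200, V(3,3)=321.9000
  t=2,j=0: stock 125.8712 → up 188.8068 (V=0.0000), down 114.5428 (V=0.0000). Price 0.0000; hedge Δ=0.0000, bond B=0.0000.
  t=2,j=1: stock 207.4800 → up 311.2200 (V=120.1200), down 188.8068 (V=0.0000). Price 42.4890; hedge Δ=0.9813, bond B=-161.1042.
  t=2,j=2: stock 342.0000 → up 513.0000 (V=321.9000), down 311.2200 (V=120.1200). Price 175.8261; hedge Δ=1.0000, bond B=-166.1739.
  t=1,j=0: stock 138.3200 → up 207.4800 (V=42.4890), down 125.8712 (V=0.0000). Price 15.0293; hedge Δ=0.5206, bond B=-56.9860.
  t=1,j=1: stock 228.0000 → up 342.0000 (V=175.8261), down 207.4800 (V=42.4890). Price 84.1112; hedge Δ=0.9912, bond B=-141.8839.
  t=0,j=0: stock 152.0000 → up 228.0000 (V=84.1112), down 138.3200 (V=15.0293). Price 37.5047; hedge Δ=0.7703, bond B=-79.5832.
Self-financing check: at every node Δ·S+B equals the discounted successor values.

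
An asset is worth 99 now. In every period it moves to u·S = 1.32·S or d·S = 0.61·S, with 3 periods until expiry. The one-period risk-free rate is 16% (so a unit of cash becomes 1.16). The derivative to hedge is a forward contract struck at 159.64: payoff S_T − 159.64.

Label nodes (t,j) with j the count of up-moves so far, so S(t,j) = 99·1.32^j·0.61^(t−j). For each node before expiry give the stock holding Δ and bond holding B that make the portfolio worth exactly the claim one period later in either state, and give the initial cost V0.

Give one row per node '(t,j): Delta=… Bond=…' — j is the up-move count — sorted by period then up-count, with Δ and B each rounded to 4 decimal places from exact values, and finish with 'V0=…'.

(0,0): Delta=1.0000 Bond=-102.2746
(1,0): Delta=1.0000 Bond=-118.6385
(1,1): Delta=1.0000 Bond=-118.6385
(2,0): Delta=1.0000 Bond=-137.6207
(2,1): Delta=1.0000 Bond=-137.6207
(2,2): Delta=1.0000 Bond=-137.6207
V0=-3.2746

The replicating-portfolio and risk-neutral prices coincide; use p* = (1.16−0.61)/(1.32−0.61) = 0.7746 for the latter.
Terminal values V(3,·): V(3,0)=-137.1689, V(3,1)=-111.0140, V(3,2)=-54.4165, V(3,3)=68.0568
(2,0): S=36.8379. Δ = (V_up−V_dn)/(S_up−S_dn) = (-111.0140−-137.1689)/(48.6260−22.4711) = 1.0000. V = [p*·-111.0140 + (1−p*)·-137.1689]/1.16 = -100.7828. B = V − Δ·S = -137.6207.
(2,1): S=79.7148. Δ = (V_up−V_dn)/(S_up−S_dn) = (-54.4165−-111.0140)/(105.2235−48.6260) = 1.0000. V = [p*·-54.4165 + (1−p*)·-111.0140]/1.16 = -57.9059. B = V − Δ·S = -137.6207.
(2,2): S=172.4976. Δ = (V_up−V_dn)/(S_up−S_dn) = (68.0568−-54.4165)/(227.6968−105.2235) = 1.0000. V = [p*·68.0568 + (1−p*)·-54.4165]/1.16 = 34.8769. B = V − Δ·S = -137.6207.
(1,0): S=60.3900. Δ = (V_up−V_dn)/(S_up−S_dn) = (-57.9059−-100.7828)/(79.7148−36.8379) = 1.0000. V = [p*·-57.9059 + (1−p*)·-100.7828]/1.16 = -58.2485. B = V − Δ·S = -118.6385.
(1,1): S=130.6800. Δ = (V_up−V_dn)/(S_up−S_dn) = (34.8769−-57.9059)/(172.4976−79.7148) = 1.0000. V = [p*·34.8769 + (1−p*)·-57.9059]/1.16 = 12.0415. B = V − Δ·S = -118.6385.
(0,0): S=99.0000. Δ = (V_up−V_dn)/(S_up−S_dn) = (12.0415−-58.2485)/(130.6800−60.3900) = 1.0000. V = [p*·12.0415 + (1−p*)·-58.2485]/1.16 = -3.2746. B = V − Δ·S = -102.2746.
Root portfolio cost Δ·99+B reproduces V0=-3.2746.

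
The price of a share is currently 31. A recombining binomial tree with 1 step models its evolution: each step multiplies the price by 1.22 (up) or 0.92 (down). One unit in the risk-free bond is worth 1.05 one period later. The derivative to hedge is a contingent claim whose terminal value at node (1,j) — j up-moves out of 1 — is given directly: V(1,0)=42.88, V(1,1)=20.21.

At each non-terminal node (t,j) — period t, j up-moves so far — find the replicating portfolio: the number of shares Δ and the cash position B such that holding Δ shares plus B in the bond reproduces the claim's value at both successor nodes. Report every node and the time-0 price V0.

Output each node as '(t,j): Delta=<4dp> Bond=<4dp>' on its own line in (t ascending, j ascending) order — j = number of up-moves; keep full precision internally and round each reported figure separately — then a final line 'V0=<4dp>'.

The replicating-portfolio and risk-neutral prices coincide; use p* = (1.05−0.92)/(1.22−0.92) = 0.4333 for the latter.
Terminal values V(1,·): V(1,0)=42.8800, V(1,1)=20.2100
(0,0): S=31.0000. Δ = (V_up−V_dn)/(S_up−S_dn) = (20.2100−42.8800)/(37.8200−28.5200) = -2.4376. V = [p*·20.2100 + (1−p*)·42.8800]/1.05 = 31.4822. B = V − Δ·S = 107.0489.
Each (Δ,B) replicates both successor values, so the strategy is self-financing and V0 is arbitrage-free.

(0,0): Delta=-2.4376 Bond=107.0489
V0=31.4822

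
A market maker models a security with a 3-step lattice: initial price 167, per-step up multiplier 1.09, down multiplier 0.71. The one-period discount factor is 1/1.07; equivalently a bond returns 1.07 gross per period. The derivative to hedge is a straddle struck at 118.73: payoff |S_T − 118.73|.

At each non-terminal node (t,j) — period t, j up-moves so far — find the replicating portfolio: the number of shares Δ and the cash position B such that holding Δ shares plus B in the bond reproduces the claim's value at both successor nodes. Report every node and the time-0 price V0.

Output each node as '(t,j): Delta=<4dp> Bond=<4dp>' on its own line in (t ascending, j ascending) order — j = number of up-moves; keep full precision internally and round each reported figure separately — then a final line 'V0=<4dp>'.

(0,0): Delta=0.9235 Bond=-83.7877
(1,0): Delta=-0.1298 Bond=35.2346
(1,1): Delta=0.9616 Bond=-96.5911
(2,0): Delta=-1.0000 Bond=110.9626
(2,1): Delta=-0.0983 Bond=33.6309
(2,2): Delta=1.0000 Bond=-110.9626
V0=70.4416

The replicating-portfolio and risk-neutral prices coincide; use p* = (1.07−0.71)/(1.09−0.71) = 0.9474 for the latter.
Terminal payoffs: V(3,0)=58.9589, V(3,1)=26.9687, V(3,2)=22.1430, V(3,3)=97.5398
Node (2,0) S=84.1847: V=(p*·26.9687+(1−p*)·58.9589)/1.07=26.7779; Δ=(26.9687−58.9589)/(91.7613−59.7711)=-1.0000; B=V−Δ·S=110.9626
Node (2,1) S=129.2413: V=(p*·22.1430+(1−p*)·26.9687)/1.07=20.9318; Δ=(22.1430−26.9687)/(140.8730−91.7613)=-0.0983; B=V−Δ·S=33.6309
Node (2,2) S=198.4127: V=(p*·97.5398+(1−p*)·22.1430)/1.07=87.4501; Δ=(97.5398−22.1430)/(216.2698−140.8730)=1.0000; B=V−Δ·S=-110.9626
Node (1,0) S=118.5700: V=(p*·20.9318+(1−p*)·26.7779)/1.07=19.8500; Δ=(20.9318−26.7779)/(129.2413−84.1847)=-0.1298; B=V−Δ·S=35.2346
Node (1,1) S=182.0300: V=(p*·87.4501+(1−p*)·20.9318)/1.07=78.4571; Δ=(87.4501−20.9318)/(198.4127−129.2413)=0.9616; B=V−Δ·S=-96.5911
Node (0,0) S=167.0000: V=(p*·78.4571+(1−p*)·19.8500)/1.07=70.4416; Δ=(78.4571−19.8500)/(182.0300−118.5700)=0.9235; B=V−Δ·S=-83.7877
Self-financing check: at every node Δ·S+B equals the discounted successor values.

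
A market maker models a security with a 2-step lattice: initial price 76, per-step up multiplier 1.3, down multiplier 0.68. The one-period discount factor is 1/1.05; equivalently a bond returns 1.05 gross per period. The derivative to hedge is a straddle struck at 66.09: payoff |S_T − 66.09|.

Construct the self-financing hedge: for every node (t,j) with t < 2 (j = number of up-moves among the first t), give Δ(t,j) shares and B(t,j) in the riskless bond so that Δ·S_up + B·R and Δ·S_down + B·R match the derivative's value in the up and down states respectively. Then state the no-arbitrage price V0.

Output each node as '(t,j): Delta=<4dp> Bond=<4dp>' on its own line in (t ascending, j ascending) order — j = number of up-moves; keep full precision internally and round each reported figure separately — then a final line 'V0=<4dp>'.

(0,0): Delta=0.4956 Bond=-12.4800
(1,0): Delta=-0.9317 Bond=60.6574
(1,1): Delta=1.0000 Bond=-62.9429
V0=25.1824

Since d<R<u, set p* = (R−d)/(u−d) = 0.5968; price each node as the discounted p*-expectation of its children.
Payoff layer (t=2): V(2,0)=30.9476, V(2,1)=1.0940, V(2,2)=62.3500
Node (1,0) S=51.6800: V=(p*·1.0940+(1−p*)·30.9476)/1.05=12.5064; Δ=(1.0940−30.9476)/(67.1840−35.1424)=-0.9317; B=V−Δ·S=60.6574
Node (1,1) S=98.8000: V=(p*·62.3500+(1−p*)·1.0940)/1.05=35.8571; Δ=(62.3500−1.0940)/(128.4400−67.1840)=1.0000; B=V−Δ·S=-62.9429
Node (0,0) S=76.0000: V=(p*·35.8571+(1−p*)·12.5064)/1.05=25.1824; Δ=(35.8571−12.5064)/(98.8000−51.6800)=0.4956; B=V−Δ·S=-12.4800
The time-0 hedge costs 25.1824, which is the no-arbitrage price.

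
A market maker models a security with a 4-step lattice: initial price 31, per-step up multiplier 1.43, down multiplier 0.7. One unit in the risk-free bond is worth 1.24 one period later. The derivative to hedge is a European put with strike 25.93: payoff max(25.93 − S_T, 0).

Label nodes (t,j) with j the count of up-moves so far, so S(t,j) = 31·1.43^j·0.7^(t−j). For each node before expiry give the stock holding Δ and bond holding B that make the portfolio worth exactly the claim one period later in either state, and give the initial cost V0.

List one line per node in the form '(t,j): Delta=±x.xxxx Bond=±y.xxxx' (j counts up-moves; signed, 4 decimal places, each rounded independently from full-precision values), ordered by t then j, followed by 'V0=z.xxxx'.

The replicating-portfolio and risk-neutral prices coincide; use p* = (1.24−0.7)/(1.43−0.7) = 0.7397 for the latter.
At expiry t=4: V(4,0)=18.4869, V(4,1)=10.7248, V(4,2)=0.0000, V(4,3)=0.0000, V(4,4)=0.0000
  t=3,j=0: stock 10.6330 → up 15.2052 (V=10.7248), down 7.4431 (V=18.4869). Price 10.2783; hedge Δ=-1.0000, bond B=20.9113.
  t=3,j=1: stock 21.7217 → up 31.0620 (V=0.0000), down 15.2052 (V=10.7248). Price 2.2511; hedge Δ=-0.6764, bond B=16.9426.
  t=3,j=2: stock 44.3743 → up 63.4553 (V=0.0000), down 31.0620 (V=0.0000). Price 0.0000; hedge Δ=0.0000, bond B=0.0000.
  t=3,j=3: stock 90.6504 → up 129.6301 (V=0.0000), down 63.4553 (V=0.0000). Price 0.0000; hedge Δ=0.0000, bond B=0.0000.
  t=2,j=0: stock 15.1900 → up 21.7217 (V=2.2511), down 10.6330 (V=10.2783). Price 3.5003; hedge Δ=-0.7239, bond B=14.4964.
  t=2,j=1: stock 31.0310 → up 44.3743 (V=0.0000), down 21.7217 (V=2.2511). Price 0.4725; hedge Δ=-0.0994, bond B=3.5562.
  t=2,j=2: stock 63.3919 → up 90.6504 (V=0.0000), down 44.3743 (V=0.0000). Price 0.0000; hedge Δ=0.0000, bond B=0.0000.
  t=1,j=0: stock 21.7000 → up 31.0310 (V=0.4725), down 15.1900 (V=3.5003). Price 1.0166; hedge Δ=-0.1911, bond B=5.1643.
  t=1,j=1: stock 44.3300 → up 63.3919 (V=0.0000), down 31.0310 (V=0.4725). Price 0.0992; hedge Δ=-0.0146, bond B=0.7464.
  t=0,j=0: stock 31.0000 → up 44.3300 (V=0.0992), down 21.7000 (V=1.0166). Price 0.2725; hedge Δ=-0.0405, bond B=1.5293.
Each (Δ,B) replicates both successor values, so the strategy is self-financing and V0 is arbitrage-free.

(0,0): Delta=-0.0405 Bond=1.5293
(1,0): Delta=-0.1911 Bond=5.1643
(1,1): Delta=-0.0146 Bond=0.7464
(2,0): Delta=-0.7239 Bond=14.4964
(2,1): Delta=-0.0994 Bond=3.5562
(2,2): Delta=0.0000 Bond=0.0000
(3,0): Delta=-1.0000 Bond=20.9113
(3,1): Delta=-0.6764 Bond=16.9426
(3,2): Delta=0.0000 Bond=0.0000
(3,3): Delta=0.0000 Bond=0.0000
V0=0.2725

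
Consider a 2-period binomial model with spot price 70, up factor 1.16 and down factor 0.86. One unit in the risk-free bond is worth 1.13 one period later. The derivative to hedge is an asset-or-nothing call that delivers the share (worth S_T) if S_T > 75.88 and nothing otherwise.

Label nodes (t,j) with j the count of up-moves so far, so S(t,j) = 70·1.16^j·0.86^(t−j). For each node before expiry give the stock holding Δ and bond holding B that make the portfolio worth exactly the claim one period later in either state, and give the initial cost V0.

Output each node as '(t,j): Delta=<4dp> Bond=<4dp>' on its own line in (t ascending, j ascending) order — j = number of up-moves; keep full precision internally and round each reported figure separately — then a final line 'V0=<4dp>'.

(0,0): Delta=3.5724 Bond=-190.3167
(1,0): Delta=0.0000 Bond=0.0000
(1,1): Delta=3.8667 Bond=-238.9532
V0=59.7506

The replicating-portfolio and risk-neutral prices coincide; use p* = (1.13−0.86)/(1.16−0.86) = 0.9000 for the latter.
Payoff layer (t=2): V(2,0)=0.0000, V(2,1)=0.0000, V(2,2)=94.1920
  t=1,j=0: stock 60.2000 → up 69.8320 (V=0.0000), down 51.7720 (V=0.0000). Price 0.0000; hedge Δ=0.0000, bond B=0.0000.
  t=1,j=1: stock 81.2000 → up 94.1920 (V=94.1920), down 69.8320 (V=0.0000). Price 75.0202; hedge Δ=3.8667, bond B=-238.9532.
  t=0,j=0: stock 70.0000 → up 81.2000 (V=75.0202), down 60.2000 (V=0.0000). Price 59.7506; hedge Δ=3.5724, bond B=-190.3167.
Each (Δ,B) replicates both successor values, so the strategy is self-financing and V0 is arbitrage-free.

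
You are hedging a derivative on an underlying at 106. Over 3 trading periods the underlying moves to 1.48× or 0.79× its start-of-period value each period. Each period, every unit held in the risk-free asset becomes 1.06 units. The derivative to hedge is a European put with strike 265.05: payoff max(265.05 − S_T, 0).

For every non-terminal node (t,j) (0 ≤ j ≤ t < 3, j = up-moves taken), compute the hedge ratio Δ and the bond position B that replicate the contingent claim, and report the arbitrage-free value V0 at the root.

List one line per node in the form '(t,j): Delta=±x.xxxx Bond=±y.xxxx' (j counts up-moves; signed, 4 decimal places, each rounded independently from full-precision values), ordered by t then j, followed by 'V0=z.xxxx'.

(0,0): Delta=-0.8536 Bond=210.9746
(1,0): Delta=-1.0000 Bond=235.8936
(1,1): Delta=-0.7320 Bond=204.5612
(2,0): Delta=-1.0000 Bond=250.0472
(2,1): Delta=-1.0000 Bond=250.0472
(2,2): Delta=-0.5095 Bond=165.1714
V0=120.4942

No-arbitrage ⇒ martingale measure with p* = (R−d)/(u−d) = 0.3913.
At expiry t=3: V(3,0)=212.7879, V(3,1)=167.1412, V(3,2)=81.6259, V(3,3)=0.0000
(2,0): S=66.1546. Δ = (V_up−V_dn)/(S_up−S_dn) = (167.1412−212.7879)/(97.9088−52.2621) = -1.0000. V = [p*·167.1412 + (1−p*)·212.7879]/1.06 = 183.8926. B = V − Δ·S = 250.0472.
(2,1): S=123.9352. Δ = (V_up−V_dn)/(S_up−S_dn) = (81.6259−167.1412)/(183.4241−97.9088) = -1.0000. V = [p*·81.6259 + (1−p*)·167.1412]/1.06 = 126.1120. B = V − Δ·S = 250.0472.
(2,2): S=232.1824. Δ = (V_up−V_dn)/(S_up−S_dn) = (0.0000−81.6259)/(343.6300−183.4241) = -0.5095. V = [p*·0.0000 + (1−p*)·81.6259]/1.06 = 46.8730. B = V − Δ·S = 165.1714.
(1,0): S=83.7400. Δ = (V_up−V_dn)/(S_up−S_dn) = (126.1120−183.8926)/(123.9352−66.1546) = -1.0000. V = [p*·126.1120 + (1−p*)·183.8926]/1.06 = 152.1536. B = V − Δ·S = 235.8936.
(1,1): S=156.8800. Δ = (V_up−V_dn)/(S_up−S_dn) = (46.8730−126.1120)/(232.1824−123.9352) = -0.7320. V = [p*·46.8730 + (1−p*)·126.1120]/1.06 = 89.7221. B = V − Δ·S = 204.5612.
(0,0): S=106.0000. Δ = (V_up−V_dn)/(S_up−S_dn) = (89.7221−152.1536)/(156.8800−83.7400) = -0.8536. V = [p*·89.7221 + (1−p*)·152.1536]/1.06 = 120.4942. B = V − Δ·S = 210.9746.
Check: Δ(0,0)·S0 + B(0,0) = 120.4942 = V0.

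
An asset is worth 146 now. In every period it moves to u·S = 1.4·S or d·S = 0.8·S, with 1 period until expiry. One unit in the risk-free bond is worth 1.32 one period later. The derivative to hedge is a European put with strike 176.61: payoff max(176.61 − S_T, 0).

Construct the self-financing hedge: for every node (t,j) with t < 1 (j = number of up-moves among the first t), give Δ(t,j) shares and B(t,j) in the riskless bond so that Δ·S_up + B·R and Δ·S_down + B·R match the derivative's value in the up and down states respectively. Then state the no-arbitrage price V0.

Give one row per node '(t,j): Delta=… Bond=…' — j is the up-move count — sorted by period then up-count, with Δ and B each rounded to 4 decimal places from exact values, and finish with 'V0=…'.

Under the risk-neutral measure, an up-move has probability p* = (R−d)/(u−d) = 0.8667 and values discount at R = 1.32.
Terminal payoffs: V(1,0)=59.8100, V(1,1)=0.0000
Node (0,0) S=146.0000: V=(p*·0.0000+(1−p*)·59.8100)/1.32=6.0414; Δ=(0.0000−59.8100)/(204.4000−116.8000)=-0.6828; B=V−Δ·S=105.7247
Root portfolio cost Δ·146+B reproduces V0=6.0414.

(0,0): Delta=-0.6828 Bond=105.7247
V0=6.0414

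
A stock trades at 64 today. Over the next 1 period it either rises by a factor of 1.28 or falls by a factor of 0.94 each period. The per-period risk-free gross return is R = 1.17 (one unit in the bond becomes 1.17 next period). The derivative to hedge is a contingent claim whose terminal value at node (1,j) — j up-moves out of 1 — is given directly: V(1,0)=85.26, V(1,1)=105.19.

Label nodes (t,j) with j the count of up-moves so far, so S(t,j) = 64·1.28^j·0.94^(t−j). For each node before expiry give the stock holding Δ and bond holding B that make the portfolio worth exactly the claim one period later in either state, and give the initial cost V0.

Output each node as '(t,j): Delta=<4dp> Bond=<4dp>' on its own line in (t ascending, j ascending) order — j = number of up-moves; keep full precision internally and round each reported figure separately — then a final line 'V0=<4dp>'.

(0,0): Delta=0.9159 Bond=25.7773
V0=84.3949

Under the risk-neutral measure, an up-move has probability p* = (R−d)/(u−d) = 0.6765 and values discount at R = 1.17.
Payoff layer (t=1): V(1,0)=85.2600, V(1,1)=105.1900
Node (0,0) S=64.0000: V=(p*·105.1900+(1−p*)·85.2600)/1.17=84.3949; Δ=(105.1900−85.2600)/(81.9200−60.1600)=0.9159; B=V−Δ·S=25.7773
Check: Δ(0,0)·S0 + B(0,0) = 84.3949 = V0.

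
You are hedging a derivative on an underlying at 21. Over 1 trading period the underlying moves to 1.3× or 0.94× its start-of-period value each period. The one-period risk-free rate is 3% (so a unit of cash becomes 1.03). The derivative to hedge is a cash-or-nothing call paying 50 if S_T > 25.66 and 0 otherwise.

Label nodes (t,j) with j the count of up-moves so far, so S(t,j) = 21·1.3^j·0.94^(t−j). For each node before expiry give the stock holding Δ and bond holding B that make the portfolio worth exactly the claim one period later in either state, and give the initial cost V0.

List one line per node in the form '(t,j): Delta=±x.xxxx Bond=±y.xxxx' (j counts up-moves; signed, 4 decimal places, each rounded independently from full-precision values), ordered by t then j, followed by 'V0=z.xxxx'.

Since d<R<u, set p* = (R−d)/(u−d) = 0.2500; price each node as the discounted p*-expectation of its children.
At expiry t=1: V(1,0)=0.0000, V(1,1)=50.0000
(0,0): S=21.0000. Δ = (V_up−V_dn)/(S_up−S_dn) = (50.0000−0.0000)/(27.3000−19.7400) = 6.6138. V = [p*·50.0000 + (1−p*)·0.0000]/1.03 = 12.1359. B = V − Δ·S = -126.7530.
The time-0 hedge costs 12.1359, which is the no-arbitrage price.

(0,0): Delta=6.6138 Bond=-126.7530
V0=12.1359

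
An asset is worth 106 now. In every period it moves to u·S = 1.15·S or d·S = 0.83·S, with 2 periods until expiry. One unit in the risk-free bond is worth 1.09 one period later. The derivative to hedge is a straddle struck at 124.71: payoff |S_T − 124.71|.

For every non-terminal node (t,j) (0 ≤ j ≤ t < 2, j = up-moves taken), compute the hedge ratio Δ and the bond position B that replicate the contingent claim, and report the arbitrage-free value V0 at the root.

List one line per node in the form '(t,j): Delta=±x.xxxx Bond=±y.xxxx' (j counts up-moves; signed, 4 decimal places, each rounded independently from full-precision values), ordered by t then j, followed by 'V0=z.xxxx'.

(0,0): Delta=-0.3199 Bond=50.0676
(1,0): Delta=-1.0000 Bond=114.4128
(1,1): Delta=-0.2066 Bond=40.7646
V0=16.1630

The replicating-portfolio and risk-neutral prices coincide; use p* = (1.09−0.83)/(1.15−0.83) = 0.8125 for the latter.
Payoff layer (t=2): V(2,0)=51.6866, V(2,1)=23.5330, V(2,2)=15.4750
  t=1,j=0: stock 87.9800 → up 101.1770 (V=23.5330), down 73.0234 (V=51.6866). Price 26.4328; hedge Δ=-1.0000, bond B=114.4128.
  t=1,j=1: stock 121.9000 → up 140.1850 (V=15.4750), down 101.1770 (V=23.5330). Price 15.5834; hedge Δ=-0.2066, bond B=40.7646.
  t=0,j=0: stock 106.0000 → up 121.9000 (V=15.5834), down 87.9800 (V=26.4328). Price 16.1630; hedge Δ=-0.3199, bond B=50.0676.
Each (Δ,B) replicates both successor values, so the strategy is self-financing and V0 is arbitrage-free.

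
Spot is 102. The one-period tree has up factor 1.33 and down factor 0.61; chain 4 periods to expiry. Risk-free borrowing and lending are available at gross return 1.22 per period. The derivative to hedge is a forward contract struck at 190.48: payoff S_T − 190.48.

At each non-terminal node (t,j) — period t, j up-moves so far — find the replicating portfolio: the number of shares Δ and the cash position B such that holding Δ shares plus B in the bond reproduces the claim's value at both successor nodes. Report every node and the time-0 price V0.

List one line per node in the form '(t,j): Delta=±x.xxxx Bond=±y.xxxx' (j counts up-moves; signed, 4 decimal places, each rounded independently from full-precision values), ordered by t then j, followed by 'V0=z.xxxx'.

(0,0): Delta=1.0000 Bond=-85.9825
(1,0): Delta=1.0000 Bond=-104.8986
(1,1): Delta=1.0000 Bond=-104.8986
(2,0): Delta=1.0000 Bond=-127.9764
(2,1): Delta=1.0000 Bond=-127.9764
(2,2): Delta=1.0000 Bond=-127.9764
(3,0): Delta=1.0000 Bond=-156.1311
(3,1): Delta=1.0000 Bond=-156.1311
(3,2): Delta=1.0000 Bond=-156.1311
(3,3): Delta=1.0000 Bond=-156.1311
V0=16.0175

Under the risk-neutral measure, an up-move has probability p* = (R−d)/(u−d) = 0.8472 and values discount at R = 1.22.
Payoff layer (t=4): V(4,0)=-176.3572, V(4,1)=-159.6878, V(4,2)=-123.3428, V(4,3)=-44.0989, V(4,4)=128.6787
Node (3,0) S=23.1521: V=(p*·-159.6878+(1−p*)·-176.3572)/1.22=-132.9791; Δ=(-159.6878−-176.3572)/(30.7922−14.1228)=1.0000; B=V−Δ·S=-156.1311
Node (3,1) S=50.4791: V=(p*·-123.3428+(1−p*)·-159.6878)/1.22=-105.6521; Δ=(-123.3428−-159.6878)/(67.1372−30.7922)=1.0000; B=V−Δ·S=-156.1311
Node (3,2) S=110.0610: V=(p*·-44.0989+(1−p*)·-123.3428)/1.22=-46.0702; Δ=(-44.0989−-123.3428)/(146.3811−67.1372)=1.0000; B=V−Δ·S=-156.1311
Node (3,3) S=239.9690: V=(p*·128.6787+(1−p*)·-44.0989)/1.22=83.8378; Δ=(128.6787−-44.0989)/(319.1587−146.3811)=1.0000; B=V−Δ·S=-156.1311
Node (2,0) S=37.9542: V=(p*·-105.6521+(1−p*)·-132.9791)/1.22=-90.0222; Δ=(-105.6521−-132.9791)/(50.4791−23.1521)=1.0000; B=V−Δ·S=-127.9764
Node (2,1) S=82.7526: V=(p*·-46.0702+(1−p*)·-105.6521)/1.22=-45.2238; Δ=(-46.0702−-105.6521)/(110.0610−50.4791)=1.0000; B=V−Δ·S=-127.9764
Node (2,2) S=180.4278: V=(p*·83.8378+(1−p*)·-46.0702)/1.22=52.4514; Δ=(83.8378−-46.0702)/(239.9690−110.0610)=1.0000; B=V−Δ·S=-127.9764
Node (1,0) S=62.2200: V=(p*·-45.2238+(1−p*)·-90.0222)/1.22=-42.6786; Δ=(-45.2238−-90.0222)/(82.7526−37.9542)=1.0000; B=V−Δ·S=-104.8986
Node (1,1) S=135.6600: V=(p*·52.4514+(1−p*)·-45.2238)/1.22=30.7614; Δ=(52.4514−-45.2238)/(180.4278−82.7526)=1.0000; B=V−Δ·S=-104.8986
Node (0,0) S=102.0000: V=(p*·30.7614+(1−p*)·-42.6786)/1.22=16.0175; Δ=(30.7614−-42.6786)/(135.6600−62.2200)=1.0000; B=V−Δ·S=-85.9825
Check: Δ(0,0)·S0 + B(0,0) = 16.0175 = V0.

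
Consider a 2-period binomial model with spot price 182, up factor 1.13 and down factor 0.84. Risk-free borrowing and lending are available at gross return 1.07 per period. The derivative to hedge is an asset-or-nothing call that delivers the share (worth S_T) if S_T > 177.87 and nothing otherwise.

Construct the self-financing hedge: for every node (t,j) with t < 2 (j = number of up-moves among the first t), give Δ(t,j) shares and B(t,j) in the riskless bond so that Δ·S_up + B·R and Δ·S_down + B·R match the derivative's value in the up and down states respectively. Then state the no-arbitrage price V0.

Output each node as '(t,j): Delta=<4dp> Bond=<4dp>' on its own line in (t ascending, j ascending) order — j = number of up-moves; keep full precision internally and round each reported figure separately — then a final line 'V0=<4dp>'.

(0,0): Delta=3.2637 Bond=-466.3069
(1,0): Delta=0.0000 Bond=0.0000
(1,1): Delta=3.8966 Bond=-629.1088
V0=127.6793

No-arbitrage ⇒ martingale measure with p* = (R−d)/(u−d) = 0.7931.
Terminal values V(2,·): V(2,0)=0.0000, V(2,1)=0.0000, V(2,2)=232.3958
Node (1,0) S=152.8800: V=(p*·0.0000+(1−p*)·0.0000)/1.07=0.0000; Δ=(0.0000−0.0000)/(172.7544−128.4192)=0.0000; B=V−Δ·S=0.0000
Node (1,1) S=205.6600: V=(p*·232.3958+(1−p*)·0.0000)/1.07=172.2560; Δ=(232.3958−0.0000)/(232.3958−172.7544)=3.8966; B=V−Δ·S=-629.1088
Node (0,0) S=182.0000: V=(p*·172.2560+(1−p*)·0.0000)/1.07=127.6793; Δ=(172.2560−0.0000)/(205.6600−152.8800)=3.2637; B=V−Δ·S=-466.3069
Each (Δ,B) replicates both successor values, so the strategy is self-financing and V0 is arbitrage-free.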